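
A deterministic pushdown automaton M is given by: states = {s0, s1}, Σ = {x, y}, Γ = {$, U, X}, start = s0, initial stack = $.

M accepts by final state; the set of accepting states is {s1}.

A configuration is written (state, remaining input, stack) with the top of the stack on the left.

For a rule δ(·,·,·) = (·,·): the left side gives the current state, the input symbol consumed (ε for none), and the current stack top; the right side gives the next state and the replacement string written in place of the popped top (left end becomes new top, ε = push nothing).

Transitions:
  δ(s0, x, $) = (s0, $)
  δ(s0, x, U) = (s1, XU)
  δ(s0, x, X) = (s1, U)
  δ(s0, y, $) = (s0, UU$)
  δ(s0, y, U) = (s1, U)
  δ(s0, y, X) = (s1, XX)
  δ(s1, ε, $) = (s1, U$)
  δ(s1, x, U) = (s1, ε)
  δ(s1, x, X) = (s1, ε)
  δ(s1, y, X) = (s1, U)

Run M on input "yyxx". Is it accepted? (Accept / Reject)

(s0, yyxx, $)
  read y, top $: go to s0, push UU$ → (s0, yxx, UU$)
  read y, top U: go to s1, push U → (s1, xx, UU$)
  read x, top U: go to s1, push ε → (s1, x, U$)
  read x, top U: go to s1, push ε → (s1, ε, $)
All input consumed; state s1 ∈ F.

Accept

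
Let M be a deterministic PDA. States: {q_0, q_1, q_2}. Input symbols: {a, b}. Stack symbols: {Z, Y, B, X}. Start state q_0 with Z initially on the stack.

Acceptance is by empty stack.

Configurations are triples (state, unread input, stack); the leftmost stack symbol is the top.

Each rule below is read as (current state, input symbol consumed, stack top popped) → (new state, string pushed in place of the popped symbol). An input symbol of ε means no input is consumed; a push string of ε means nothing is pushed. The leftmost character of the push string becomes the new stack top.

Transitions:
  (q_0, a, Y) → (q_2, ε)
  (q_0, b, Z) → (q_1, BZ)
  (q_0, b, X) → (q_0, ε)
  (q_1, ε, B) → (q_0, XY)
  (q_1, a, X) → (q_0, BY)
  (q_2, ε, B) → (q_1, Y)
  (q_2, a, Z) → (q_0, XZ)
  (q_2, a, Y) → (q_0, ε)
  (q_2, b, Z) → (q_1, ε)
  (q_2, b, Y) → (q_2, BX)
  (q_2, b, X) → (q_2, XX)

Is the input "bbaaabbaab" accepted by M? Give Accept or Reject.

(q_0, bbaaabbaab, Z) ⊢ (q_1, baaabbaab, BZ) ⊢ (q_0, baaabbaab, XYZ) ⊢ (q_0, aaabbaab, YZ) ⊢ (q_2, aabbaab, Z) ⊢ (q_0, abbaab, XZ)
No transition applies at (q_0, abbaab, XZ); input not fully consumed.

Reject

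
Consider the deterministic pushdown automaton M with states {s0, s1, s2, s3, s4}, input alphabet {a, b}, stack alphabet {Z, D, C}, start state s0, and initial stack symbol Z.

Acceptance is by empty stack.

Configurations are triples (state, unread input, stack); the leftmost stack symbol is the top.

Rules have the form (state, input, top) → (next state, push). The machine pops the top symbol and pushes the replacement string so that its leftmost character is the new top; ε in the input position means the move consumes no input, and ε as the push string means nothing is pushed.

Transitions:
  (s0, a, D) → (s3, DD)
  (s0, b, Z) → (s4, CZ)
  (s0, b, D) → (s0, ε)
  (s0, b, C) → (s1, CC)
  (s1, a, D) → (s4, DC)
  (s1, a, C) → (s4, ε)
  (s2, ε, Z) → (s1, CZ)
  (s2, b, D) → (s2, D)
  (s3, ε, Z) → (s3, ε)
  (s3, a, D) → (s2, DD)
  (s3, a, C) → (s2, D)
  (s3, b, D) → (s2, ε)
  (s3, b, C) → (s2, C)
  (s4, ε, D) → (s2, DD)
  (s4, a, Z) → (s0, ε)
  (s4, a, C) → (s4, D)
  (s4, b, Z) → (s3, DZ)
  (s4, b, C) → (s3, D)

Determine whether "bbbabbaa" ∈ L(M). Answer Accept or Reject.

Accept

(s0, bbbabbaa, Z)
  read b, top Z: go to s4, push CZ → (s4, bbabbaa, CZ)
  read b, top C: go to s3, push D → (s3, babbaa, DZ)
  read b, top D: go to s2, push ε → (s2, abbaa, Z)
  ε-move, top Z: go to s1, push CZ → (s1, abbaa, CZ)
  read a, top C: go to s4, push ε → (s4, bbaa, Z)
  read b, top Z: go to s3, push DZ → (s3, baa, DZ)
  read b, top D: go to s2, push ε → (s2, aa, Z)
  ε-move, top Z: go to s1, push CZ → (s1, aa, CZ)
  read a, top C: go to s4, push ε → (s4, a, Z)
  read a, top Z: go to s0, push ε → (s0, ε, ε)
All input consumed and the stack is empty.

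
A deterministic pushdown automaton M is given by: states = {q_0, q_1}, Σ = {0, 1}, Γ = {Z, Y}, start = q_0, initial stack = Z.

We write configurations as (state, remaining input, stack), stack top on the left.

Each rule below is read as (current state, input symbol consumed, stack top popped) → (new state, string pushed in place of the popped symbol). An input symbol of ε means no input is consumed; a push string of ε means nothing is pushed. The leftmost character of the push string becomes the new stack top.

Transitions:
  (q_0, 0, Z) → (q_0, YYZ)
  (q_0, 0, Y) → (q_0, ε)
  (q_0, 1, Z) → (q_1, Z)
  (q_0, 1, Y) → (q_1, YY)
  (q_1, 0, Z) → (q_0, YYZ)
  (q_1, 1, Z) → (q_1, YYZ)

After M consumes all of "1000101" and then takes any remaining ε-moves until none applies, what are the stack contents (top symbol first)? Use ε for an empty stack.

(q_0, 1000101, Z) ⊢ (q_1, 000101, Z) ⊢ (q_0, 00101, YYZ) ⊢ (q_0, 0101, YZ) ⊢ (q_0, 101, Z) ⊢ (q_1, 01, Z) ⊢ (q_0, 1, YYZ) ⊢ (q_1, ε, YYYZ)
All input consumed in state q_1 with stack YYYZ.

YYYZ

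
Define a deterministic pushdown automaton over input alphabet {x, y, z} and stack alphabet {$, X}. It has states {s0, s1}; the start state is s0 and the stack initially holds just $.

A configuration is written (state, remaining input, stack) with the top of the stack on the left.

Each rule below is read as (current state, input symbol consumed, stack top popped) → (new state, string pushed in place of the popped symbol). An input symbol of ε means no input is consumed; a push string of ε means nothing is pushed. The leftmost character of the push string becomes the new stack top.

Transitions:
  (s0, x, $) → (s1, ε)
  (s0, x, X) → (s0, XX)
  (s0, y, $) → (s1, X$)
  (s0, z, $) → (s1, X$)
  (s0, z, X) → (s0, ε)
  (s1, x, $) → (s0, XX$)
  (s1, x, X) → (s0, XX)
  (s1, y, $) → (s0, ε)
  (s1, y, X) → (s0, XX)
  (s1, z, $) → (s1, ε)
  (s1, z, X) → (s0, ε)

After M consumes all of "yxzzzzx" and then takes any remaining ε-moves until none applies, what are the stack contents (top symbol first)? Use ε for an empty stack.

ε

(s0, yxzzzzx, $) ⊢ (s1, xzzzzx, X$) ⊢ (s0, zzzzx, XX$) ⊢ (s0, zzzx, X$) ⊢ (s0, zzx, $) ⊢ (s1, zx, X$) ⊢ (s0, x, $) ⊢ (s1, ε, ε)
All input consumed in state s1 with stack ε.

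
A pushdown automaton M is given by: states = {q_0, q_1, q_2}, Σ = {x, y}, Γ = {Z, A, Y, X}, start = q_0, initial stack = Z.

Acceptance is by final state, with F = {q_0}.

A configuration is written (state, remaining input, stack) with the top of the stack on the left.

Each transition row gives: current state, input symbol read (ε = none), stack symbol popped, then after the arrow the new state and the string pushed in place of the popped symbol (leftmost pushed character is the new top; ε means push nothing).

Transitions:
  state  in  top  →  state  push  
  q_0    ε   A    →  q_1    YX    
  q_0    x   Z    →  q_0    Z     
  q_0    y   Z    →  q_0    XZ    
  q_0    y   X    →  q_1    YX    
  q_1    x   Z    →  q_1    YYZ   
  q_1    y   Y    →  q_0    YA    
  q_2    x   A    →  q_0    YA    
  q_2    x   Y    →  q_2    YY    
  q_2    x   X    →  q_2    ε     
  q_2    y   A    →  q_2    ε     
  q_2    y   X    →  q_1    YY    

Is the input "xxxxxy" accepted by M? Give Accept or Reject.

One accepting computation: (q_0, xxxxxy, Z) ⊢ (q_0, xxxxy, Z) ⊢ (q_0, xxxy, Z) ⊢ (q_0, xxy, Z) ⊢ (q_0, xy, Z) ⊢ (q_0, y, Z) ⊢ (q_0, ε, XZ)
All input consumed and state q_0 ∈ F.

Accept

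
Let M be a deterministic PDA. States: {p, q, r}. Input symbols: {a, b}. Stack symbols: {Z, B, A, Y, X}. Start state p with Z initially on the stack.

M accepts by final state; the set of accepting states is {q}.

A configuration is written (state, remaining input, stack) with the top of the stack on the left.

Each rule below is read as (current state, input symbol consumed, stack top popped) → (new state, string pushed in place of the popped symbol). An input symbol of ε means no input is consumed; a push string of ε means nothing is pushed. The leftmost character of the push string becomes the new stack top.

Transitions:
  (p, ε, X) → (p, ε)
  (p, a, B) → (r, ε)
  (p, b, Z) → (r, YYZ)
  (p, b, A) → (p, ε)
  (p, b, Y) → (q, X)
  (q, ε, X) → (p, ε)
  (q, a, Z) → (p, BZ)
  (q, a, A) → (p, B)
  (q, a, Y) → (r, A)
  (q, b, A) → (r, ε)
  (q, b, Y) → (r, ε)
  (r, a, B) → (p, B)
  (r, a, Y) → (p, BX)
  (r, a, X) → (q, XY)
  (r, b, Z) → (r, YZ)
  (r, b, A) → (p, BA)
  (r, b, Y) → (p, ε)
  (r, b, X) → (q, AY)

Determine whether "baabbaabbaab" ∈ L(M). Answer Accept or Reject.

Accept

(p, baabbaabbaab, Z) ⊢ (r, aabbaabbaab, YYZ) ⊢ (p, abbaabbaab, BXYZ) ⊢ (r, bbaabbaab, XYZ) ⊢ (q, baabbaab, AYYZ) ⊢ (r, aabbaab, YYZ) ⊢ (p, abbaab, BXYZ) ⊢ (r, bbaab, XYZ) ⊢ (q, baab, AYYZ) ⊢ (r, aab, YYZ) ⊢ (p, ab, BXYZ) ⊢ (r, b, XYZ) ⊢ (q, ε, AYYZ)
All input consumed; state q ∈ F.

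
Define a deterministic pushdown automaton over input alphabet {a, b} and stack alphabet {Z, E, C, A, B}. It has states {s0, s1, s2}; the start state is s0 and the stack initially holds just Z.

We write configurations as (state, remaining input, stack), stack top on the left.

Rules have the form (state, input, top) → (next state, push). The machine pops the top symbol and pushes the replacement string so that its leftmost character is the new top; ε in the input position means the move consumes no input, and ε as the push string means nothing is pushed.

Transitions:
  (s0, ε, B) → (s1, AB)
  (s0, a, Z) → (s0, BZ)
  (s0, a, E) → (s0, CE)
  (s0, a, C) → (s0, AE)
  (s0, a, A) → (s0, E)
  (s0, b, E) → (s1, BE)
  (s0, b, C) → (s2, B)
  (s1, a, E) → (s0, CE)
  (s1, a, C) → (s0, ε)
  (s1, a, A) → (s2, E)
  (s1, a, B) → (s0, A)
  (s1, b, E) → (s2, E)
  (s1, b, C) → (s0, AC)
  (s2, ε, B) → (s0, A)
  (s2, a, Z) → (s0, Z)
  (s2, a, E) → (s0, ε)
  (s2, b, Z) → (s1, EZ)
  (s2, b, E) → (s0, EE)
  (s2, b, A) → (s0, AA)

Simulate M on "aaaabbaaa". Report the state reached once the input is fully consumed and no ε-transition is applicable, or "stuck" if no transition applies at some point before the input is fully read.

(s0, aaaabbaaa, Z)
  read a, top Z: go to s0, push BZ → (s0, aaabbaaa, BZ)
  ε-move, top B: go to s1, push AB → (s1, aaabbaaa, ABZ)
  read a, top A: go to s2, push E → (s2, aabbaaa, EBZ)
  read a, top E: go to s0, push ε → (s0, abbaaa, BZ)
  ε-move, top B: go to s1, push AB → (s1, abbaaa, ABZ)
  read a, top A: go to s2, push E → (s2, bbaaa, EBZ)
  read b, top E: go to s0, push EE → (s0, baaa, EEBZ)
  read b, top E: go to s1, push BE → (s1, aaa, BEEBZ)
  read a, top B: go to s0, push A → (s0, aa, AEEBZ)
  read a, top A: go to s0, push E → (s0, a, EEEBZ)
  read a, top E: go to s0, push CE → (s0, ε, CEEEBZ)
All input consumed; M is in state s0.

s0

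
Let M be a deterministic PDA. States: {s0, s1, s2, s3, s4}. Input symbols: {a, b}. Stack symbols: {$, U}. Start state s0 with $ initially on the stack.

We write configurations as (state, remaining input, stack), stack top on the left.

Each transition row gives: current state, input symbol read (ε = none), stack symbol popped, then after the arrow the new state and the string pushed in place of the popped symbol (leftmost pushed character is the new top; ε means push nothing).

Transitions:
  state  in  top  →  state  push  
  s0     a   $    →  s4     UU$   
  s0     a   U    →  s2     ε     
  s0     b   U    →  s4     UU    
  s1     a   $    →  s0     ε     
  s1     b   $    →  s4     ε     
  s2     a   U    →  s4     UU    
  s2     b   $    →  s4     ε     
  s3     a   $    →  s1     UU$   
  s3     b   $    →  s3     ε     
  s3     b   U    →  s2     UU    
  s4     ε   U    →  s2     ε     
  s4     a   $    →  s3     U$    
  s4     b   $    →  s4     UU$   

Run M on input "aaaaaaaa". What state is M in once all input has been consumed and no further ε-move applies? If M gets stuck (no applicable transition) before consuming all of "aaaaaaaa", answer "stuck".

s2

(s0, aaaaaaaa, $) ⊢ (s4, aaaaaaa, UU$) ⊢ (s2, aaaaaaa, U$) ⊢ (s4, aaaaaa, UU$) ⊢ (s2, aaaaaa, U$) ⊢ (s4, aaaaa, UU$) ⊢ (s2, aaaaa, U$) ⊢ (s4, aaaa, UU$) ⊢ (s2, aaaa, U$) ⊢ (s4, aaa, UU$) ⊢ (s2, aaa, U$) ⊢ (s4, aa, UU$) ⊢ (s2, aa, U$) ⊢ (s4, a, UU$) ⊢ (s2, a, U$) ⊢ (s4, ε, UU$) ⊢ (s2, ε, U$)
All input consumed; M is in state s2.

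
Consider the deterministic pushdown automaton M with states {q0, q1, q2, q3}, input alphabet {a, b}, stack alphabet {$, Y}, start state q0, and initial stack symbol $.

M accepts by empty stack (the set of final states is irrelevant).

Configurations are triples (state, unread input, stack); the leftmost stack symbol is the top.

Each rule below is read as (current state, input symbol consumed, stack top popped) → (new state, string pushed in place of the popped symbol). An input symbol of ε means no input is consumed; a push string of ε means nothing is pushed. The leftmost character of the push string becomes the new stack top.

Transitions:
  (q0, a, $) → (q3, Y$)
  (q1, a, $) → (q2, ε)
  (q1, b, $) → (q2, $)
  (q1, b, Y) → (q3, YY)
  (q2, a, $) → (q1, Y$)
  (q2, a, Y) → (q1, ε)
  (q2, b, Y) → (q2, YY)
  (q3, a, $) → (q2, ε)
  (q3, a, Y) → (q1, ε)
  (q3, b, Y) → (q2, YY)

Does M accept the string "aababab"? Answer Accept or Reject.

(q0, aababab, $)
  read a, top $: go to q3, push Y$ → (q3, ababab, Y$)
  read a, top Y: go to q1, push ε → (q1, babab, $)
  read b, top $: go to q2, push $ → (q2, abab, $)
  read a, top $: go to q1, push Y$ → (q1, bab, Y$)
  read b, top Y: go to q3, push YY → (q3, ab, YY$)
  read a, top Y: go to q1, push ε → (q1, b, Y$)
  read b, top Y: go to q3, push YY → (q3, ε, YY$)
All input consumed; stack is YY$, not empty, and no further ε-move applies.

Reject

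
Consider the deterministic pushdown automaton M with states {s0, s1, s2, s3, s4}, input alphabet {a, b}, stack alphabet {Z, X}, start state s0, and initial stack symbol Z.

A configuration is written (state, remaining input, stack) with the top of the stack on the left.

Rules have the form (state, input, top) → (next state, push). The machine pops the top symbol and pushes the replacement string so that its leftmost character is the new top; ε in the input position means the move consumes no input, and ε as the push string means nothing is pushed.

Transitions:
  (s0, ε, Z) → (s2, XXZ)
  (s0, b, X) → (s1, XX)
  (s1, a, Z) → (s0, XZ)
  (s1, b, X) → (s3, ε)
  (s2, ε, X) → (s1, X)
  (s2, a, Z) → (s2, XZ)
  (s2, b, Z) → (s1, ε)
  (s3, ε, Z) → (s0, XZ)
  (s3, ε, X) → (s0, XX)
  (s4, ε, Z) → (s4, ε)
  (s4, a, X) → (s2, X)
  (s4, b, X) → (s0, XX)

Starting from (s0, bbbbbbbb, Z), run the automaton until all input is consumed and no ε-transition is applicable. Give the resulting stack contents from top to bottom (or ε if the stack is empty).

XXXXXXZ

(s0, bbbbbbbb, Z) ⊢ (s2, bbbbbbbb, XXZ) ⊢ (s1, bbbbbbbb, XXZ) ⊢ (s3, bbbbbbb, XZ) ⊢ (s0, bbbbbbb, XXZ) ⊢ (s1, bbbbbb, XXXZ) ⊢ (s3, bbbbb, XXZ) ⊢ (s0, bbbbb, XXXZ) ⊢ (s1, bbbb, XXXXZ) ⊢ (s3, bbb, XXXZ) ⊢ (s0, bbb, XXXXZ) ⊢ (s1, bb, XXXXXZ) ⊢ (s3, b, XXXXZ) ⊢ (s0, b, XXXXXZ) ⊢ (s1, ε, XXXXXXZ)
All input consumed in state s1 with stack XXXXXXZ.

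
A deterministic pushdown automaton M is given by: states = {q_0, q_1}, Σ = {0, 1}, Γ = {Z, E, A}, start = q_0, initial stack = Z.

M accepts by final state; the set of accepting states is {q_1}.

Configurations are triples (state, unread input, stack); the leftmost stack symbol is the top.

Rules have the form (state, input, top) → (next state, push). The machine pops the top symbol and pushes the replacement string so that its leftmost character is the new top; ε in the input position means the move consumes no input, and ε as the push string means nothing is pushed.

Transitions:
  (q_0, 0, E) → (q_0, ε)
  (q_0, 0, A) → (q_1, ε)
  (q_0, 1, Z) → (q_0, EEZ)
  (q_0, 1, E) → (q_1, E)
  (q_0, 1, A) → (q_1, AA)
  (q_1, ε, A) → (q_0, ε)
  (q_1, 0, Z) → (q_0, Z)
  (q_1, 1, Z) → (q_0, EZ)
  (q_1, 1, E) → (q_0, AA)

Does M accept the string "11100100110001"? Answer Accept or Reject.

Reject

(q_0, 11100100110001, Z) ⊢ (q_0, 1100100110001, EEZ) ⊢ (q_1, 100100110001, EEZ) ⊢ (q_0, 00100110001, AAEZ) ⊢ (q_1, 0100110001, AEZ) ⊢ (q_0, 0100110001, EZ) ⊢ (q_0, 100110001, Z) ⊢ (q_0, 00110001, EEZ) ⊢ (q_0, 0110001, EZ) ⊢ (q_0, 110001, Z) ⊢ (q_0, 10001, EEZ) ⊢ (q_1, 0001, EEZ)
No transition applies at (q_1, 0001, EEZ); input not fully consumed.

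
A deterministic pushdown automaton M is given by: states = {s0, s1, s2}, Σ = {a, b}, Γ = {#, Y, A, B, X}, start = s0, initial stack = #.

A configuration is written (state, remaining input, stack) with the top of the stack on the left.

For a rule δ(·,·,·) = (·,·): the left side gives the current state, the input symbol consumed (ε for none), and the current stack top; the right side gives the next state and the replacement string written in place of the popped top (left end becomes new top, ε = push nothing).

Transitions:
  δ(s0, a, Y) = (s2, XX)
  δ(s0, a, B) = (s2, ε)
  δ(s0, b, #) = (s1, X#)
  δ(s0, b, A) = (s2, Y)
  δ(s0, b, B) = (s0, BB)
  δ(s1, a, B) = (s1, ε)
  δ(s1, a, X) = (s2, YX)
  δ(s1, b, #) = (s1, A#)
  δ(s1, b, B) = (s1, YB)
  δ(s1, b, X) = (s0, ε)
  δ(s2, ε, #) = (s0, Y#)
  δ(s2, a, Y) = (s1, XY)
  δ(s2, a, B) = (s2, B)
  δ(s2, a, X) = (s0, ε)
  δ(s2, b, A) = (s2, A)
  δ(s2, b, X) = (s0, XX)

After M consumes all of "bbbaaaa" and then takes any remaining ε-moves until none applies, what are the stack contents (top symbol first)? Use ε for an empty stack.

XYXYX#

(s0, bbbaaaa, #)
  read b, top #: go to s1, push X# → (s1, bbaaaa, X#)
  read b, top X: go to s0, push ε → (s0, baaaa, #)
  read b, top #: go to s1, push X# → (s1, aaaa, X#)
  read a, top X: go to s2, push YX → (s2, aaa, YX#)
  read a, top Y: go to s1, push XY → (s1, aa, XYX#)
  read a, top X: go to s2, push YX → (s2, a, YXYX#)
  read a, top Y: go to s1, push XY → (s1, ε, XYXYX#)
All input consumed in state s1 with stack XYXYX#.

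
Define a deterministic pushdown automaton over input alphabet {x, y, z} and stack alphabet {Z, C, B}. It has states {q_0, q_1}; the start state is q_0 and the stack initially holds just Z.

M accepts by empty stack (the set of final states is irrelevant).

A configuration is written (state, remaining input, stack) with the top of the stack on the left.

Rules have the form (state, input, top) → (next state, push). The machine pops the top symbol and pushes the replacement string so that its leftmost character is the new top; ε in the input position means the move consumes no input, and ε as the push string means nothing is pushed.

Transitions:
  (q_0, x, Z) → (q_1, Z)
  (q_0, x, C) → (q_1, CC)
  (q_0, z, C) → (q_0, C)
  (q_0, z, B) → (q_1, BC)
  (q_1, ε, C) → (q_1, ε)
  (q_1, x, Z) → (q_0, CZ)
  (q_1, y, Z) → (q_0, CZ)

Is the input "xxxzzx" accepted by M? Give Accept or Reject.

(q_0, xxxzzx, Z)
  read x, top Z: go to q_1, push Z → (q_1, xxzzx, Z)
  read x, top Z: go to q_0, push CZ → (q_0, xzzx, CZ)
  read x, top C: go to q_1, push CC → (q_1, zzx, CCZ)
  ε-move, top C: go to q_1, push ε → (q_1, zzx, CZ)
  ε-move, top C: go to q_1, push ε → (q_1, zzx, Z)
No transition applies at (q_1, zzx, Z); input not fully consumed.

Reject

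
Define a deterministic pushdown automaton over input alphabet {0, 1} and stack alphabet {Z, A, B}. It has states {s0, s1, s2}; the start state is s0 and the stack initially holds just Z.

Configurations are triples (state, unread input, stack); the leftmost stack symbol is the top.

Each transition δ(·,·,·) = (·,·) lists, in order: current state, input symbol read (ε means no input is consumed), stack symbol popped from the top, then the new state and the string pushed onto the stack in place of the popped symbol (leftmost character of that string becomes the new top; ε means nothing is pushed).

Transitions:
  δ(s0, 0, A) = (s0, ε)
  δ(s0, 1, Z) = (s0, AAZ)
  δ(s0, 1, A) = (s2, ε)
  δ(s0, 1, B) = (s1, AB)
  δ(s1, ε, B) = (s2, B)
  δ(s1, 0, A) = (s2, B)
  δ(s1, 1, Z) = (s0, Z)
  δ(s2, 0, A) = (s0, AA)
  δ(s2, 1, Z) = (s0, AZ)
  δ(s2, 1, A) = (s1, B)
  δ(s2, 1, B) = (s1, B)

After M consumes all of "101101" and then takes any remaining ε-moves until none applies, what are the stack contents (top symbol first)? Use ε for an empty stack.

(s0, 101101, Z)
  read 1, top Z: go to s0, push AAZ → (s0, 01101, AAZ)
  read 0, top A: go to s0, push ε → (s0, 1101, AZ)
  read 1, top A: go to s2, push ε → (s2, 101, Z)
  read 1, top Z: go to s0, push AZ → (s0, 01, AZ)
  read 0, top A: go to s0, push ε → (s0, 1, Z)
  read 1, top Z: go to s0, push AAZ → (s0, ε, AAZ)
All input consumed in state s0 with stack AAZ.

AAZ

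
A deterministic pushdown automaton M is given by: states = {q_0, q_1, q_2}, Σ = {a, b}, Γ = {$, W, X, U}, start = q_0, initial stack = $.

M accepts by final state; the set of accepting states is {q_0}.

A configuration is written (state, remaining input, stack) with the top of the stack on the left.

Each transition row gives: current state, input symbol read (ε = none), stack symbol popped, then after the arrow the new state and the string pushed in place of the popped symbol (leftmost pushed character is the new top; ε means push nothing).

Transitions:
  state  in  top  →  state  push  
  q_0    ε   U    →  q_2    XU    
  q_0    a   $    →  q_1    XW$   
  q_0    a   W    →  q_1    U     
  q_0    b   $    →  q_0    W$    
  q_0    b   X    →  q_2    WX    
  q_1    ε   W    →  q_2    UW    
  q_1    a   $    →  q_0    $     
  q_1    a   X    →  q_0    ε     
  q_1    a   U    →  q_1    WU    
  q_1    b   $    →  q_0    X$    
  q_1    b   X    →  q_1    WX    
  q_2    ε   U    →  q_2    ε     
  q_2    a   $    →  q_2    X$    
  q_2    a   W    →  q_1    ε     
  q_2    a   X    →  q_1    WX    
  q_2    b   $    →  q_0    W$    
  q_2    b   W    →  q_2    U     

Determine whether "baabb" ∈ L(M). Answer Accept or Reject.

Accept

(q_0, baabb, $)
  read b, top $: go to q_0, push W$ → (q_0, aabb, W$)
  read a, top W: go to q_1, push U → (q_1, abb, U$)
  read a, top U: go to q_1, push WU → (q_1, bb, WU$)
  ε-move, top W: go to q_2, push UW → (q_2, bb, UWU$)
  ε-move, top U: go to q_2, push ε → (q_2, bb, WU$)
  read b, top W: go to q_2, push U → (q_2, b, UU$)
  ε-move, top U: go to q_2, push ε → (q_2, b, U$)
  ε-move, top U: go to q_2, push ε → (q_2, b, $)
  read b, top $: go to q_0, push W$ → (q_0, ε, W$)
All input consumed; state q_0 ∈ F.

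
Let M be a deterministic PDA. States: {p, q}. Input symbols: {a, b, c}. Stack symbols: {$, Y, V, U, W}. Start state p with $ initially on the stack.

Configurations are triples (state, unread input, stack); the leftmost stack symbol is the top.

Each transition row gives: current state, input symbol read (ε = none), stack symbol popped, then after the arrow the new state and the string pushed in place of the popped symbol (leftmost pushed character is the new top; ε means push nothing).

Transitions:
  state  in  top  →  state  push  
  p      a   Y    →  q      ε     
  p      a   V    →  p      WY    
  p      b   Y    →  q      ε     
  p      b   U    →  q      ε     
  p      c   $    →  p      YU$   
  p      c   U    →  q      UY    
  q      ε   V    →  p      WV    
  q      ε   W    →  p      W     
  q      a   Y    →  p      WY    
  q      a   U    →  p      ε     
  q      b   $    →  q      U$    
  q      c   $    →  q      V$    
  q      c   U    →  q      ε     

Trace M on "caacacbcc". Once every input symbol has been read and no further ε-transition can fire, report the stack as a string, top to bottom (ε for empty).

(p, caacacbcc, $) ⊢ (p, aacacbcc, YU$) ⊢ (q, acacbcc, U$) ⊢ (p, cacbcc, $) ⊢ (p, acbcc, YU$) ⊢ (q, cbcc, U$) ⊢ (q, bcc, $) ⊢ (q, cc, U$) ⊢ (q, c, $) ⊢ (q, ε, V$) ⊢ (p, ε, WV$)
All input consumed in state p with stack WV$.

WV$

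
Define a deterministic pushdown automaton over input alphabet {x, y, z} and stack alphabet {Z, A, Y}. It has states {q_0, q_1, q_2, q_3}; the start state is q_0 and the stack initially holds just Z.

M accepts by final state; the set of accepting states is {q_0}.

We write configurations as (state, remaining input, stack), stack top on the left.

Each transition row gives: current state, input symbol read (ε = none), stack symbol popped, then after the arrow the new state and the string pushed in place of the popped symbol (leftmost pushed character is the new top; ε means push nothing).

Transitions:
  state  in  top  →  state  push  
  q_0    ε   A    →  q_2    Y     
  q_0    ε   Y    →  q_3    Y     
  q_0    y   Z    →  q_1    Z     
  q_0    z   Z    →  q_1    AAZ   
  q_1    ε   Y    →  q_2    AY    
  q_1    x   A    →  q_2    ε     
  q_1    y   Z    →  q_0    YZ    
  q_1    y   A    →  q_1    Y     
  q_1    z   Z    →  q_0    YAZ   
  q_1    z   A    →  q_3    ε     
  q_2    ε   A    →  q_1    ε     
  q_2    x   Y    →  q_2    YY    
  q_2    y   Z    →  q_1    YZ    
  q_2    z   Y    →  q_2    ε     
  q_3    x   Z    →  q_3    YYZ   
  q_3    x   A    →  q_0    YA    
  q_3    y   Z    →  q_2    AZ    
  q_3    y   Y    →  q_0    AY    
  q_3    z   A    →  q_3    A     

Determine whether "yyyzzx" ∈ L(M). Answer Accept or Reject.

(q_0, yyyzzx, Z)
  read y, top Z: go to q_1, push Z → (q_1, yyzzx, Z)
  read y, top Z: go to q_0, push YZ → (q_0, yzzx, YZ)
  ε-move, top Y: go to q_3, push Y → (q_3, yzzx, YZ)
  read y, top Y: go to q_0, push AY → (q_0, zzx, AYZ)
  ε-move, top A: go to q_2, push Y → (q_2, zzx, YYZ)
  read z, top Y: go to q_2, push ε → (q_2, zx, YZ)
  read z, top Y: go to q_2, push ε → (q_2, x, Z)
No transition applies at (q_2, x, Z); input not fully consumed.

Reject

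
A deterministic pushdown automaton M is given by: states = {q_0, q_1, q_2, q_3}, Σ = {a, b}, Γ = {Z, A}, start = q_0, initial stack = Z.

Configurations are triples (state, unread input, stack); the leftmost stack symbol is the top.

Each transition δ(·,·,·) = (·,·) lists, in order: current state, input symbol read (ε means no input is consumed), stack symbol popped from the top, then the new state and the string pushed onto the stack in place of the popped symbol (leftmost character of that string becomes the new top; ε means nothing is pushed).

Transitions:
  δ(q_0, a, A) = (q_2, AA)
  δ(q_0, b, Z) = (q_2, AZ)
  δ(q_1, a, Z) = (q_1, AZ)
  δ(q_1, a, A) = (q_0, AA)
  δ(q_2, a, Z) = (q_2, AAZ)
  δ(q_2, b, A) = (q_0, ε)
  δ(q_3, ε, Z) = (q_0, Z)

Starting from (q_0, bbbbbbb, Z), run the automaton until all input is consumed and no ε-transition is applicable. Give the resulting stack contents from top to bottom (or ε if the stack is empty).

(q_0, bbbbbbb, Z)
  read b, top Z: go to q_2, push AZ → (q_2, bbbbbb, AZ)
  read b, top A: go to q_0, push ε → (q_0, bbbbb, Z)
  read b, top Z: go to q_2, push AZ → (q_2, bbbb, AZ)
  read b, top A: go to q_0, push ε → (q_0, bbb, Z)
  read b, top Z: go to q_2, push AZ → (q_2, bb, AZ)
  read b, top A: go to q_0, push ε → (q_0, b, Z)
  read b, top Z: go to q_2, push AZ → (q_2, ε, AZ)
All input consumed in state q_2 with stack AZ.

AZ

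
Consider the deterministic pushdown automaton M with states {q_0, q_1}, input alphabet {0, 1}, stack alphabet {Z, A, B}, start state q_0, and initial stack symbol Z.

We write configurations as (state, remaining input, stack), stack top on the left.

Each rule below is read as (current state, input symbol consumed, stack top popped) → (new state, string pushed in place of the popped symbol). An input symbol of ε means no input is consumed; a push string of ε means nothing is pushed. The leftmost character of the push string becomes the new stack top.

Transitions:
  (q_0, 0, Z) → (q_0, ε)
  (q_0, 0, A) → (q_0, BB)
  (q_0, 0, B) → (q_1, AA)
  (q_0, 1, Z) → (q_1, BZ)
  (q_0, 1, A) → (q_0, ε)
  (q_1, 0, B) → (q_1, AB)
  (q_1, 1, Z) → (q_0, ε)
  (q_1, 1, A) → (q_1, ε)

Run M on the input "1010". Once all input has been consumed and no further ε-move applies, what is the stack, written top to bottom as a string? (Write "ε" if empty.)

(q_0, 1010, Z) ⊢ (q_1, 010, BZ) ⊢ (q_1, 10, ABZ) ⊢ (q_1, 0, BZ) ⊢ (q_1, ε, ABZ)
All input consumed in state q_1 with stack ABZ.

ABZ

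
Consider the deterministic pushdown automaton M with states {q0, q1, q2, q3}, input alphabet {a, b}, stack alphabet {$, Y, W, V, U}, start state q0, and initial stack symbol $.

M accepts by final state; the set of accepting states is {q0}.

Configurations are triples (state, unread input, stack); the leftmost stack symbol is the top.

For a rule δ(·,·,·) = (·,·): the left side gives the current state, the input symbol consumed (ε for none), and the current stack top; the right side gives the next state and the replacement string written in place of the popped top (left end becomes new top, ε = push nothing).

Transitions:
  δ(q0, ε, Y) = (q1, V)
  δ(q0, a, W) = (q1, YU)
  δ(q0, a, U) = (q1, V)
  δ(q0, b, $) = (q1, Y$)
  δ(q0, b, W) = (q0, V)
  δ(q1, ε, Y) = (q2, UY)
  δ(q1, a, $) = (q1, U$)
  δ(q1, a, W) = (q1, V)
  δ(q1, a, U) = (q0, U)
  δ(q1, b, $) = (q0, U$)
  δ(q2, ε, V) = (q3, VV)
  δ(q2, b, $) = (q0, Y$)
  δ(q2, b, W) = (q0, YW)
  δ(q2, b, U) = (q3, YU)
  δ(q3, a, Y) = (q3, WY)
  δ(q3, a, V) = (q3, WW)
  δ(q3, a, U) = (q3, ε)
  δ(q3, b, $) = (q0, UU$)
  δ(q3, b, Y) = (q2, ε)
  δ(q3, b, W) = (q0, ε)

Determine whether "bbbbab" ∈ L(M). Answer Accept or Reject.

Accept

(q0, bbbbab, $) ⊢ (q1, bbbab, Y$) ⊢ (q2, bbbab, UY$) ⊢ (q3, bbab, YUY$) ⊢ (q2, bab, UY$) ⊢ (q3, ab, YUY$) ⊢ (q3, b, WYUY$) ⊢ (q0, ε, YUY$)
All input consumed; state q0 ∈ F.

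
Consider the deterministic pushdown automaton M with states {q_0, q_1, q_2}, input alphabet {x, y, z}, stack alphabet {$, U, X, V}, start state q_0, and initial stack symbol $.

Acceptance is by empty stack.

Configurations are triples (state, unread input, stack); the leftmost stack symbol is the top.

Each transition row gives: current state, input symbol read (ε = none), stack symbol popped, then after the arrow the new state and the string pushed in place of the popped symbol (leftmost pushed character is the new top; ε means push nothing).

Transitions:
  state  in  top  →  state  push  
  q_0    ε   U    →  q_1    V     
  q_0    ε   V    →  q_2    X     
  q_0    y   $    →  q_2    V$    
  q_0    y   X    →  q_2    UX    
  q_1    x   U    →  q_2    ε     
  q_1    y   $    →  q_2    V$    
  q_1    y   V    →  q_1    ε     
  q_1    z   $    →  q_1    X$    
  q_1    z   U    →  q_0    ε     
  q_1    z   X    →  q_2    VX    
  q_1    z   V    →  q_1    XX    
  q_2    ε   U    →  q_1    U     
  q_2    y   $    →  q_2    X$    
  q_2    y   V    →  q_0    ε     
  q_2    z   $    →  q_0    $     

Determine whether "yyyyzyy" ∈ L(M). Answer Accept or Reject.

Reject

(q_0, yyyyzyy, $)
  read y, top $: go to q_2, push V$ → (q_2, yyyzyy, V$)
  read y, top V: go to q_0, push ε → (q_0, yyzyy, $)
  read y, top $: go to q_2, push V$ → (q_2, yzyy, V$)
  read y, top V: go to q_0, push ε → (q_0, zyy, $)
No transition applies at (q_0, zyy, $); input not fully consumed.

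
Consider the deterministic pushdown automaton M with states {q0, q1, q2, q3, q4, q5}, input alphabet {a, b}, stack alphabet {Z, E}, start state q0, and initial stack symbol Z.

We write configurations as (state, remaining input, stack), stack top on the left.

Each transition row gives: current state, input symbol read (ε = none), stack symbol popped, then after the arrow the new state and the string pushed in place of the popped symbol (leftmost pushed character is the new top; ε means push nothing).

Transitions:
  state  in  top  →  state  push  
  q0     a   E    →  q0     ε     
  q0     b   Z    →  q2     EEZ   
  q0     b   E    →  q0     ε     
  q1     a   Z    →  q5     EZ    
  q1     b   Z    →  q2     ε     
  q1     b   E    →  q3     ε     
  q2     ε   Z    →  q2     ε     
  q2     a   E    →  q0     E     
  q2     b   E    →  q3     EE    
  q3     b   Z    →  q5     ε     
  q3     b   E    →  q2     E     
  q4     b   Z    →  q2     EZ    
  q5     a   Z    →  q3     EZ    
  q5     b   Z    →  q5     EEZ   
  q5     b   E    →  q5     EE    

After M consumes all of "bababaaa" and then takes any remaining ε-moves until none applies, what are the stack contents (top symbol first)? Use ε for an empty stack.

(q0, bababaaa, Z) ⊢ (q2, ababaaa, EEZ) ⊢ (q0, babaaa, EEZ) ⊢ (q0, abaaa, EZ) ⊢ (q0, baaa, Z) ⊢ (q2, aaa, EEZ) ⊢ (q0, aa, EEZ) ⊢ (q0, a, EZ) ⊢ (q0, ε, Z)
All input consumed in state q0 with stack Z.

Z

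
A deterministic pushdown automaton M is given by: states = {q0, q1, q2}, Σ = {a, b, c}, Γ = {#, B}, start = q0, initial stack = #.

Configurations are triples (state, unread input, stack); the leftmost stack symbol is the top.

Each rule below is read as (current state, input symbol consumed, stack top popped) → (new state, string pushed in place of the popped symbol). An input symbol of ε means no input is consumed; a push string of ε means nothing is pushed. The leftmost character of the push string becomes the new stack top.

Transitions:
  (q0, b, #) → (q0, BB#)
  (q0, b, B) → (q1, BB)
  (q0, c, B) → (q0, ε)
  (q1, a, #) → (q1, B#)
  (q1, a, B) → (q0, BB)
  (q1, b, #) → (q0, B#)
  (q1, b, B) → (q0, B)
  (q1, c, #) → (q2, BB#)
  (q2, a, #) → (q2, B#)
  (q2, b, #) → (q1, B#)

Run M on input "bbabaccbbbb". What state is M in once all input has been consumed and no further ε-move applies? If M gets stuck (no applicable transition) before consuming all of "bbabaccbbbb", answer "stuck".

q0

(q0, bbabaccbbbb, #) ⊢ (q0, babaccbbbb, BB#) ⊢ (q1, abaccbbbb, BBB#) ⊢ (q0, baccbbbb, BBBB#) ⊢ (q1, accbbbb, BBBBB#) ⊢ (q0, ccbbbb, BBBBBB#) ⊢ (q0, cbbbb, BBBBB#) ⊢ (q0, bbbb, BBBB#) ⊢ (q1, bbb, BBBBB#) ⊢ (q0, bb, BBBBB#) ⊢ (q1, b, BBBBBB#) ⊢ (q0, ε, BBBBBB#)
All input consumed; M is in state q0.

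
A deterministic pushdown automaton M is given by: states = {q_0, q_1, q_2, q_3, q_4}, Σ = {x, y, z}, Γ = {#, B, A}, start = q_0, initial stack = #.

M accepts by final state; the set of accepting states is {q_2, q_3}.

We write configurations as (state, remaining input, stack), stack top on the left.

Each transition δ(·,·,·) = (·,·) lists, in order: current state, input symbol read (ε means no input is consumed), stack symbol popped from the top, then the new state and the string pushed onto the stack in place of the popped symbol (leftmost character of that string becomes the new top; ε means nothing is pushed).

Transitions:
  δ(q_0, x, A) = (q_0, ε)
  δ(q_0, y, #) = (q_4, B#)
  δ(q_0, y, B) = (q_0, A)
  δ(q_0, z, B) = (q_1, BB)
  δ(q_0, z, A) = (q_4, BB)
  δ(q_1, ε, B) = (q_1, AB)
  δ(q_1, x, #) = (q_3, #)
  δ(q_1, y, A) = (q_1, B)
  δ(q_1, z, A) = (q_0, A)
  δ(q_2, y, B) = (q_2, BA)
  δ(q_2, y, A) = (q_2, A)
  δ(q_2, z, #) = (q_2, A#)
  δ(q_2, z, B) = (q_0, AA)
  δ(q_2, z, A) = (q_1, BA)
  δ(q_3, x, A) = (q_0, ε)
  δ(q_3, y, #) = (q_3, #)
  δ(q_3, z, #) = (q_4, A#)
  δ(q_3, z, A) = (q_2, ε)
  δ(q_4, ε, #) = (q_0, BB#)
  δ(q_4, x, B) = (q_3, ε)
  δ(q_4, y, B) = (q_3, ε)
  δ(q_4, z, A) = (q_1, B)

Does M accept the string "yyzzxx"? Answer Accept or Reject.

(q_0, yyzzxx, #)
  read y, top #: go to q_4, push B# → (q_4, yzzxx, B#)
  read y, top B: go to q_3, push ε → (q_3, zzxx, #)
  read z, top #: go to q_4, push A# → (q_4, zxx, A#)
  read z, top A: go to q_1, push B → (q_1, xx, B#)
  ε-move, top B: go to q_1, push AB → (q_1, xx, AB#)
No transition applies at (q_1, xx, AB#); input not fully consumed.

Reject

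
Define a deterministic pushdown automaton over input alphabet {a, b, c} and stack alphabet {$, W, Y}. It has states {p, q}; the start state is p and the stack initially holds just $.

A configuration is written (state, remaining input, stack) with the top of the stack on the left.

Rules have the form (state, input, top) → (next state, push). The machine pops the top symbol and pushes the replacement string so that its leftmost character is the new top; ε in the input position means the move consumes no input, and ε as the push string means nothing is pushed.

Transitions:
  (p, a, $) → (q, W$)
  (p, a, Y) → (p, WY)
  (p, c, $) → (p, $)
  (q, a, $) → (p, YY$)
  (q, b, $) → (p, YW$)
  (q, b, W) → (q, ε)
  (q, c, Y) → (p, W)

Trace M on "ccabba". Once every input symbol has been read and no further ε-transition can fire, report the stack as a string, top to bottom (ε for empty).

(p, ccabba, $) ⊢ (p, cabba, $) ⊢ (p, abba, $) ⊢ (q, bba, W$) ⊢ (q, ba, $) ⊢ (p, a, YW$) ⊢ (p, ε, WYW$)
All input consumed in state p with stack WYW$.

WYW$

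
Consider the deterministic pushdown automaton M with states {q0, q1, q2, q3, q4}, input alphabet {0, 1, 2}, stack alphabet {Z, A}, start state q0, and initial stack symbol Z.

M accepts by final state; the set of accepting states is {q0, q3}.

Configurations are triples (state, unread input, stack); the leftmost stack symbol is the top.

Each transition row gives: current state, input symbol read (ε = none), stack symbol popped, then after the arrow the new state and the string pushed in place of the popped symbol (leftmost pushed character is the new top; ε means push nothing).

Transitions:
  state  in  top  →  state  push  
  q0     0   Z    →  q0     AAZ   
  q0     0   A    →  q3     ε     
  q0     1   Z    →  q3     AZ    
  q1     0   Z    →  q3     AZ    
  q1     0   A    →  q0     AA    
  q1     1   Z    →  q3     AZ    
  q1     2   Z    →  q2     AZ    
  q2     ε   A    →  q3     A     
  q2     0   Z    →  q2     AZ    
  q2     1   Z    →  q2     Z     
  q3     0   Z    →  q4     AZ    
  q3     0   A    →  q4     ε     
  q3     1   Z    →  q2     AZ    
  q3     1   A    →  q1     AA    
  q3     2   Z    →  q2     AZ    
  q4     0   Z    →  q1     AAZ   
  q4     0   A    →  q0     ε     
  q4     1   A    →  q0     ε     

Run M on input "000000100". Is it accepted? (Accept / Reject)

(q0, 000000100, Z) ⊢ (q0, 00000100, AAZ) ⊢ (q3, 0000100, AZ) ⊢ (q4, 000100, Z) ⊢ (q1, 00100, AAZ) ⊢ (q0, 0100, AAAZ) ⊢ (q3, 100, AAZ) ⊢ (q1, 00, AAAZ) ⊢ (q0, 0, AAAAZ) ⊢ (q3, ε, AAAZ)
All input consumed; state q3 ∈ F.

Accept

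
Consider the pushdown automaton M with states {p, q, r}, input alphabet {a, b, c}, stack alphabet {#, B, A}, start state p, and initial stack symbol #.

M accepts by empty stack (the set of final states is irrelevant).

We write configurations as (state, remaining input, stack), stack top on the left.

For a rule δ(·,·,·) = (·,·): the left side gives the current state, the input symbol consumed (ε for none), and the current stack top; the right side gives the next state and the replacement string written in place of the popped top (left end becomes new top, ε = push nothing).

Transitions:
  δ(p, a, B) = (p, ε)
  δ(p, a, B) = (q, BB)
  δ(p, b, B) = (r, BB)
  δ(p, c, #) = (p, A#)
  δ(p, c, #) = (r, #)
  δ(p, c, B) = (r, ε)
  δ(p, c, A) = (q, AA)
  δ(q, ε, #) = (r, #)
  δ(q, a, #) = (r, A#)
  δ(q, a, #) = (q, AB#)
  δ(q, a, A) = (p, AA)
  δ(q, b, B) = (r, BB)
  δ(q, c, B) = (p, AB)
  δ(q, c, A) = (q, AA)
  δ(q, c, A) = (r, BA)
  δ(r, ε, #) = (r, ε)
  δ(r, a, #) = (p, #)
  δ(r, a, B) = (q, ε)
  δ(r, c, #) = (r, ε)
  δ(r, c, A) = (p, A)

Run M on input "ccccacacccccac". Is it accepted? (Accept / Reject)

No computation consumes all input and empties the stack.

Reject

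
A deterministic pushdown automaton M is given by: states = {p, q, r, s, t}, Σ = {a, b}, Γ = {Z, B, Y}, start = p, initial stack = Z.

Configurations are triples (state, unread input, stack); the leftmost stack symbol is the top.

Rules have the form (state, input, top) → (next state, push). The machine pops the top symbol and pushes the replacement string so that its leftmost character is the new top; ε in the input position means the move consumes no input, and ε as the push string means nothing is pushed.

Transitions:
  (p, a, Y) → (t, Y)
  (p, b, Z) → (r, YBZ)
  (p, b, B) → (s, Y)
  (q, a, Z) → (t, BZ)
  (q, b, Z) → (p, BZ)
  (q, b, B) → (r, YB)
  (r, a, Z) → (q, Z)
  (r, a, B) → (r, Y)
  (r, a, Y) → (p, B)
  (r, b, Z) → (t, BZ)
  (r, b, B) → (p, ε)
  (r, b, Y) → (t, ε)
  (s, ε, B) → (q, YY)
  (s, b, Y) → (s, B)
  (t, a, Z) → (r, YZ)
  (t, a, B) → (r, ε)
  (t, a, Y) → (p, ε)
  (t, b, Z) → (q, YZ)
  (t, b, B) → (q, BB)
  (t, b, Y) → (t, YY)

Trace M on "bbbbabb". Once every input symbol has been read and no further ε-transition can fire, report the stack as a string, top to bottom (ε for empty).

YYBBZ

(p, bbbbabb, Z)
  read b, top Z: go to r, push YBZ → (r, bbbabb, YBZ)
  read b, top Y: go to t, push ε → (t, bbabb, BZ)
  read b, top B: go to q, push BB → (q, babb, BBZ)
  read b, top B: go to r, push YB → (r, abb, YBBZ)
  read a, top Y: go to p, push B → (p, bb, BBBZ)
  read b, top B: go to s, push Y → (s, b, YBBZ)
  read b, top Y: go to s, push B → (s, ε, BBBZ)
  ε-move, top B: go to q, push YY → (q, ε, YYBBZ)
All input consumed in state q with stack YYBBZ.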